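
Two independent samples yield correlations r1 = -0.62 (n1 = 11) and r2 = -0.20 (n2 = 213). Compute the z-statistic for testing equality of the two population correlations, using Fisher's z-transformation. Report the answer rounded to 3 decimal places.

Fisher z-transforms: z1 = atanh(-0.62) = -0.725005, z2 = atanh(-0.20) = -0.202733; difference d = -0.522272
Var(d) = 1/8 + 1/210 = 0.1250000 + 0.0047619 = 0.1297619
z = d/√Var(d) = -0.522272 / √0.1297619 = -0.522272 / 0.360225 = -1.450

-1.450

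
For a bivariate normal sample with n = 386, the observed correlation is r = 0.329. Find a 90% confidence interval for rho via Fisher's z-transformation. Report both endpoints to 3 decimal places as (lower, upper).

(0.252, 0.402)

z_r = atanh(0.329) = 0.341706;  SE = 1/√(n−3) = 1/√383 = 0.051098
z-limits: 0.341706 ± 1.645·0.051098 = 0.341706 ± 0.084056 = [0.257650, 0.425762]
ρ-limits: (tanh 0.257650, tanh 0.425762) = (0.252, 0.402)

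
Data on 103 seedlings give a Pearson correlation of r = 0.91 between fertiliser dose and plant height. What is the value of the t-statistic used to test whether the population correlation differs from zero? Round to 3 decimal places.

22.058

1 − r² = 1 − 0.8281 = 0.1719;  √(1−r²) = 0.414608
√(n−2) = √101 = 10.049876
t = r·√(n−2)/√(1−r²) = 0.91 · 10.049876 / 0.414608 = 22.058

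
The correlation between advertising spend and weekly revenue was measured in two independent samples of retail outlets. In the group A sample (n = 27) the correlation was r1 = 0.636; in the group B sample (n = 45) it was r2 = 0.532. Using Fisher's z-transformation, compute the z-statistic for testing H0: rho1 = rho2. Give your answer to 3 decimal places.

Fisher z-transforms: z1 = atanh(0.636) = 0.751428, z2 = atanh(0.532) = 0.592931; difference d = 0.158497
Var(d) = 1/24 + 1/42 = 0.0416667 + 0.0238095 = 0.0654762
z = d/√Var(d) = 0.158497 / √0.0654762 = 0.158497 / 0.255883 = 0.619

0.619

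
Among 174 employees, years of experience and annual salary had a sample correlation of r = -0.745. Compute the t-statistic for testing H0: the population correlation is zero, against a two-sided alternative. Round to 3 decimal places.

-14.647

1 − r² = 1 − 0.555025 = 0.444975;  √(1−r²) = 0.667064
√(n−2) = √172 = 13.114877
t = r·√(n−2)/√(1−r²) = -0.745 · 13.114877 / 0.667064 = -14.647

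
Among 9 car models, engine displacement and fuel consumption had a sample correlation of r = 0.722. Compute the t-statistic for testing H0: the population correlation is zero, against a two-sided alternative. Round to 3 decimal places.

2.761

t = r·√(n−2) / √(1−r²) with r = 0.722, n = 9
  = 0.722·√7 / √(1 − 0.521284)
  = 0.722·2.645751 / 0.691893
  = 1.910232 / 0.691893 = 2.761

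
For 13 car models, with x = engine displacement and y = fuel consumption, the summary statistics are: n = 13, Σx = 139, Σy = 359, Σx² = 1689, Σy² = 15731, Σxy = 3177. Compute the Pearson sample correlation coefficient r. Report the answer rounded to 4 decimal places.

-0.6091

Numerator: nΣxy − (Σx)(Σy) = 13·3177 − (139)(359) = -8600
Denominator: √[(nΣx²−(Σx)²)(nΣy²−(Σy)²)]
  nΣx²−(Σx)² = 13·1689 − 19321 = 2636;  nΣy²−(Σy)² = 13·15731 − 128881 = 75622
  √(2636·75622) = √199339592 = 14118.7674
r = -8600 / 14118.7674 = -0.6091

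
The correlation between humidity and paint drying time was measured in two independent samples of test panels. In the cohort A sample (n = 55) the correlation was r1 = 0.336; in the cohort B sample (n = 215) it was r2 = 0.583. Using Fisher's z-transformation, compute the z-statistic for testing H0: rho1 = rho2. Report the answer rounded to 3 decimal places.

-2.051

z1 = atanh(0.336) = 0.349577,  z2 = atanh(0.583) = 0.666995
SE = √(1/(n1−3) + 1/(n2−3)) = √(1/52 + 1/212) = √(0.0192308 + 0.0047170) = √0.0239478 = 0.154751
z = (z1 − z2)/SE = (0.349577 − 0.666995) / 0.154751 = -0.317418 / 0.154751 = -2.051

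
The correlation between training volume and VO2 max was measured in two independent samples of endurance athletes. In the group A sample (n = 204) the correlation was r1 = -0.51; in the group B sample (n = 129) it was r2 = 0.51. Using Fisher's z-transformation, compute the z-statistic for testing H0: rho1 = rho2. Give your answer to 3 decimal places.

Fisher z-transforms: z1 = atanh(-0.51) = -0.562730, z2 = atanh(0.51) = 0.562730; difference d = -1.125460
Var(d) = 1/201 + 1/126 = 0.0049751 + 0.0079365 = 0.0129116
z = d/√Var(d) = -1.125460 / √0.0129116 = -1.125460 / 0.113629 = -9.905

-9.905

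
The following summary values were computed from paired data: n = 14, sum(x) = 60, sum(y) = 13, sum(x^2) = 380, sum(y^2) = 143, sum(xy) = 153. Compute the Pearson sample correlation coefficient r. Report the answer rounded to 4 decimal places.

0.7671

Numerator: nΣxy − (Σx)(Σy) = 14·153 − (60)(13) = 1362
Denominator: √[(nΣx²−(Σx)²)(nΣy²−(Σy)²)]
  nΣx²−(Σx)² = 14·380 − 3600 = 1720;  nΣy²−(Σy)² = 14·143 − 169 = 1833
  √(1720·1833) = √3152760 = 1775.6013
r = 1362 / 1775.6013 = 0.7671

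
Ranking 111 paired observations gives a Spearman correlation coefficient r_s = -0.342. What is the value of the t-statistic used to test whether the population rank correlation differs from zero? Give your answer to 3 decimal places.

-3.800

1 − r_s² = 1 − 0.116964 = 0.883036;  √(1−r_s²) = 0.939700
√(n−2) = √109 = 10.440307
t = r_s·√(n−2)/√(1−r_s²) = -0.342 · 10.440307 / 0.939700 = -3.800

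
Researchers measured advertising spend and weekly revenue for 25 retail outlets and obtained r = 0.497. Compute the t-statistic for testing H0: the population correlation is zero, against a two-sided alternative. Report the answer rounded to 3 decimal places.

2.747

1 − r² = 1 − 0.247009 = 0.752991;  √(1−r²) = 0.867751
√(n−2) = √23 = 4.795832
t = r·√(n−2)/√(1−r²) = 0.497 · 4.795832 / 0.867751 = 2.747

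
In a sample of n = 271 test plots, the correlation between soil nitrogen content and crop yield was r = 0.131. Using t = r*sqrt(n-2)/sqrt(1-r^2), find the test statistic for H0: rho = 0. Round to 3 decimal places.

1 − r² = 1 − 0.017161 = 0.982839;  √(1−r²) = 0.991382
√(n−2) = √269 = 16.401219
t = r·√(n−2)/√(1−r²) = 0.131 · 16.401219 / 0.991382 = 2.167

2.167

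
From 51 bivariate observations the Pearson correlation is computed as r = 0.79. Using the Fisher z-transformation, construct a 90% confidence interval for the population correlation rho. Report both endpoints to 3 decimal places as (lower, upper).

Fisher z: z_r = atanh(r) = ½·ln((1+0.79)/(1−0.79)) = 1.071432
SE(z) = 1/√(n−3) = 1/√48 = 0.144338
90% ⇒ z* = 1.645; margin = 1.645·0.144338 = 0.237436
CI on z-scale: (0.833996, 1.308868)
Back-transform: tanh(0.833996) = 0.682616, tanh(1.308868) = 0.863989

(0.683, 0.864)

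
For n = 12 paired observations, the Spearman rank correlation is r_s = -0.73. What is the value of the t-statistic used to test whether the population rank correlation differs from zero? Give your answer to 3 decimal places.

-3.378

1 − r_s² = 1 − 0.5329 = 0.4671;  √(1−r_s²) = 0.683447
√(n−2) = √10 = 3.162278
t = r_s·√(n−2)/√(1−r_s²) = -0.73 · 3.162278 / 0.683447 = -3.378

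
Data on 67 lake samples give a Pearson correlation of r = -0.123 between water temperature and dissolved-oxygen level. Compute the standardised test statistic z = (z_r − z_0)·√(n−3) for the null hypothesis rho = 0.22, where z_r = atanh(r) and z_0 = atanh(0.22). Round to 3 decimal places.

-2.778

z_r = atanh(-0.123) = -0.123626,  z_0 = atanh(0.22) = 0.223656
SE = 1/√(n−3) = 1/√64 = 0.125000
z = (z_r − z_0)/SE = (-0.123626 − 0.223656) / 0.125000 = -0.347282 / 0.125000 = -2.778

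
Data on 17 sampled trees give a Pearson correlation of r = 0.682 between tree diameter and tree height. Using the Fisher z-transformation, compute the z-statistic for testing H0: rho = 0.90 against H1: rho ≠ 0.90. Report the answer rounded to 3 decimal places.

Fisher z: atanh(0.682) = 0.832844, atanh(0.90) = 1.472219
z = (z_r − z_0)·√(n−3) = (0.832844 − 1.472219)·√14 = -0.639375 · 3.741657 = -2.392

-2.392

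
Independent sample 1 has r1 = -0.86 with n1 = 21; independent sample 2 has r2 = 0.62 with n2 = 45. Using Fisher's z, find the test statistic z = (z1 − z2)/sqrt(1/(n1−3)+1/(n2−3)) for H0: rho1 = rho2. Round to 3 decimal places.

Fisher z-transforms: z1 = atanh(-0.86) = -1.293345, z2 = atanh(0.62) = 0.725005; difference d = -2.018350
Var(d) = 1/18 + 1/42 = 0.0555556 + 0.0238095 = 0.0793651
z = d/√Var(d) = -2.018350 / √0.0793651 = -2.018350 / 0.281718 = -7.164

-7.164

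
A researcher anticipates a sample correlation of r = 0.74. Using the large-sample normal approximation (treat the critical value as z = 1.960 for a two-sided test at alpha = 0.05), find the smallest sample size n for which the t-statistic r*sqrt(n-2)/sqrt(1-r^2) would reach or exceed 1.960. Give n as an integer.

Need r·√(n−2)/√(1−r²) ≥ 1.960
√(n−2) ≥ 1.960·√(1−0.5476) / 0.74 = 1.960·0.672607 / 0.74 = 1.7815
n−2 ≥ 3.1737  ⇒  n ≥ 5.1737
Smallest integer n = 6

6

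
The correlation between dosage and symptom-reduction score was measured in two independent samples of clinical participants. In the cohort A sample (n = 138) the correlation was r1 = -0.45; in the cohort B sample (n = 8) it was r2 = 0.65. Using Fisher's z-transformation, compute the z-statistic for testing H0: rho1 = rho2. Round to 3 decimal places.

-2.767

z1 = atanh(-0.45) = -0.484700,  z2 = atanh(0.65) = 0.775299
SE = √(1/(n1−3) + 1/(n2−3)) = √(1/135 + 1/5) = √(0.0074074 + 0.2000000) = √0.2074074 = 0.455420
z = (z1 − z2)/SE = (-0.484700 − 0.775299) / 0.455420 = -1.259999 / 0.455420 = -2.767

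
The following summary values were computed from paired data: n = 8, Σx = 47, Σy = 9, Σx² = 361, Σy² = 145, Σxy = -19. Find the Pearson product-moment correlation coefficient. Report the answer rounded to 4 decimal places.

-0.6718

Numerator: nΣxy − (Σx)(Σy) = 8·(-19) − (47)(9) = -575
Denominator: √[(nΣx²−(Σx)²)(nΣy²−(Σy)²)]
  nΣx²−(Σx)² = 8·361 − 2209 = 679;  nΣy²−(Σy)² = 8·145 − 81 = 1079
  √(679·1079) = √732641 = 855.9445
r = -575 / 855.9445 = -0.6718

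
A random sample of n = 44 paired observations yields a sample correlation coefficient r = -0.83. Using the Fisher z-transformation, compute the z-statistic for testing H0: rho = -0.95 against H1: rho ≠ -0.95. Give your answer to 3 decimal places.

Fisher z: atanh(-0.83) = -1.188136, atanh(-0.95) = -1.831781
z = (z_r − z_0)·√(n−3) = (-1.188136 − (-1.831781))·√41 = 0.643645 · 6.403124 = 4.121

4.121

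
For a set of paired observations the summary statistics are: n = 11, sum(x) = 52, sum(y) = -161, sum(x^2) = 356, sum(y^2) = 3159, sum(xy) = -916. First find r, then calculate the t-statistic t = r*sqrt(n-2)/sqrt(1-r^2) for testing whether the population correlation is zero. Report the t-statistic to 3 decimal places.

Numerator: nΣxy − (Σx)(Σy) = 11·(-916) − (52)(-161) = -1704
Denominator: √[(nΣx²−(Σx)²)(nΣy²−(Σy)²)]
  nΣx²−(Σx)² = 11·356 − 2704 = 1212;  nΣy²−(Σy)² = 11·3159 − 25921 = 8828
  √(1212·8828) = √10699536 = 3271.0145
r = -1704 / 3271.0145 = -0.5209
t = r·√(n−2)/√(1−r²) = -0.5209·√9 / √(1−0.271337) = -1.562700 / 0.853618 = -1.831

-1.831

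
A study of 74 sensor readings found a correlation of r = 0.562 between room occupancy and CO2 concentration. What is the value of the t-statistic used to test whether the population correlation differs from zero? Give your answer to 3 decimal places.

5.765

t = r·√(n−2) / √(1−r²) with r = 0.562, n = 74
  = 0.562·√72 / √(1 − 0.315844)
  = 0.562·8.485281 / 0.827137
  = 4.768728 / 0.827137 = 5.765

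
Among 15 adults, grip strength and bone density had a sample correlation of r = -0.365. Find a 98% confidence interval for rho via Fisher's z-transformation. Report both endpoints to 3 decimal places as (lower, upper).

Fisher z: z_r = atanh(r) = ½·ln((1+(-0.365))/(1−(-0.365))) = -0.382642
SE(z) = 1/√(n−3) = 1/√12 = 0.288675
98% ⇒ z* = 2.326; margin = 2.326·0.288675 = 0.671458
CI on z-scale: (-1.054100, 0.288816)
Back-transform: tanh(-1.054100) = -0.783395, tanh(0.288816) = 0.281045

(-0.783, 0.281)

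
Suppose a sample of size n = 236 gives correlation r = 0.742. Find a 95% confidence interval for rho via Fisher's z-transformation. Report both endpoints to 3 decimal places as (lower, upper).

Fisher z: z_r = atanh(r) = ½·ln((1+0.742)/(1−0.742)) = 0.954915
SE(z) = 1/√(n−3) = 1/√233 = 0.065512
95% ⇒ z* = 1.960; margin = 1.960·0.065512 = 0.128404
CI on z-scale: (0.826511, 1.083319)
Back-transform: tanh(0.826511) = 0.678598, tanh(1.083319) = 0.794427

(0.679, 0.794)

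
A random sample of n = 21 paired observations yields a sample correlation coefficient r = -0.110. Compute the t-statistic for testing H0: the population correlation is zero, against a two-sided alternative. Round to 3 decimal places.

1 − r² = 1 − 0.012100 = 0.987900;  √(1−r²) = 0.993932
√(n−2) = √19 = 4.358899
t = r·√(n−2)/√(1−r²) = -0.110 · 4.358899 / 0.993932 = -0.482

-0.482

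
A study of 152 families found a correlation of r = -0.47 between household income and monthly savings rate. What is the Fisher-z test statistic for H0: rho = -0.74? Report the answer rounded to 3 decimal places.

5.376

z_r = atanh(-0.47) = -0.510070,  z_0 = atanh(-0.74) = -0.950479
SE = 1/√(n−3) = 1/√149 = 0.081923
z = (z_r − z_0)/SE = (-0.510070 − (-0.950479)) / 0.081923 = 0.440409 / 0.081923 = 5.376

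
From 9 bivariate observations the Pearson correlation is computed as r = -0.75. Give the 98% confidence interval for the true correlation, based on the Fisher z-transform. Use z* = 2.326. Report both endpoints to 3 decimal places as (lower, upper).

(-0.958, -0.023)

z_r = atanh(-0.75) = -0.972955;  SE = 1/√(n−3) = 1/√6 = 0.408248
z-limits: -0.972955 ± 2.326·0.408248 = -0.972955 ± 0.949585 = [-1.922540, -0.023370]
ρ-limits: (tanh -1.922540, tanh -0.023370) = (-0.958, -0.023)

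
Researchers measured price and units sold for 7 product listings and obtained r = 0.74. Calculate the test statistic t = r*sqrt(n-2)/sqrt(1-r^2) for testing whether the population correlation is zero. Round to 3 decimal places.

t = r·√(n−2) / √(1−r²) with r = 0.74, n = 7
  = 0.74·√5 / √(1 − 0.5476)
  = 0.74·2.236068 / 0.672607
  = 1.654690 / 0.672607 = 2.460

2.460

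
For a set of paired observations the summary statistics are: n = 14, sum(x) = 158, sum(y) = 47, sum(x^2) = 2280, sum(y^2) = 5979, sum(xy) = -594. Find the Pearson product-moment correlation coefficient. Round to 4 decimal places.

S_xy = nΣxy − ΣxΣy = 14·(-594) − 158·47 = -8316 − 7426 = -15742
S_xx = nΣx² − (Σx)² = 14·2280 − 158² = 31920 − 24964 = 6956
S_yy = nΣy² − (Σy)² = 14·5979 − 47² = 83706 − 2209 = 81497
r = S_xy / √(S_xx·S_yy) = -15742 / √(6956·81497) = -15742 / √566893132 = -15742 / 23809.5177 = -0.6612

-0.6612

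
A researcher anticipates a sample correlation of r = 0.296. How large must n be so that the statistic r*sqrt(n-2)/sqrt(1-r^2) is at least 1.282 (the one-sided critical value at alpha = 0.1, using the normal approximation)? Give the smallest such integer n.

20

r√(n−2)/√(1−r²) ≥ 1.282  ⇔  n−2 ≥ (1.282)²·(1−r²)/r²
(1−r²)/r² = (1−0.087616)/0.087616 = 10.4134
n ≥ 2 + 1.643524·10.4134 = 2 + 17.1147 = 19.1147
⌈19.1147⌉ = 20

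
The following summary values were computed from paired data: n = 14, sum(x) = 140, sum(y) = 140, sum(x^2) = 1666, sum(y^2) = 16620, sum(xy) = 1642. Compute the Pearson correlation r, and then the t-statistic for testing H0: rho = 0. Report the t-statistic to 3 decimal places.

Numerator: nΣxy − (Σx)(Σy) = 14·1642 − (140)(140) = 3388
Denominator: √[(nΣx²−(Σx)²)(nΣy²−(Σy)²)]
  nΣx²−(Σx)² = 14·1666 − 19600 = 3724;  nΣy²−(Σy)² = 14·16620 − 19600 = 213080
  √(3724·213080) = √793509920 = 28169.3081
r = 3388 / 28169.3081 = 0.1203
t = r·√(n−2)/√(1−r²) = 0.1203·√12 / √(1−0.014472) = 0.416731 / 0.992738 = 0.420

0.420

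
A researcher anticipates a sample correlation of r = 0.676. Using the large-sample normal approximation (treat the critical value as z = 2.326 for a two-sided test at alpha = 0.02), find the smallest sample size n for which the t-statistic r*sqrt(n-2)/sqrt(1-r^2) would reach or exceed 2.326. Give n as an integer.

9

Need r·√(n−2)/√(1−r²) ≥ 2.326
√(n−2) ≥ 2.326·√(1−0.456976) / 0.676 = 2.326·0.736902 / 0.676 = 2.5356
n−2 ≥ 6.4293  ⇒  n ≥ 8.4293
Smallest integer n = 9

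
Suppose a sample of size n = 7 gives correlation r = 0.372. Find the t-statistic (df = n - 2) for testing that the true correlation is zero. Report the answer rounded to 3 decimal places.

0.896

1 − r² = 1 − 0.138384 = 0.861616;  √(1−r²) = 0.928233
√(n−2) = √5 = 2.236068
t = r·√(n−2)/√(1−r²) = 0.372 · 2.236068 / 0.928233 = 0.896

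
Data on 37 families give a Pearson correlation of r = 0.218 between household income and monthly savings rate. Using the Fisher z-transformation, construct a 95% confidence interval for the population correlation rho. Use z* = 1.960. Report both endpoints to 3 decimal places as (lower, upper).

(-0.114, 0.506)

z_r = atanh(0.218) = 0.221555;  SE = 1/√(n−3) = 1/√34 = 0.171499
z-limits: 0.221555 ± 1.960·0.171499 = 0.221555 ± 0.336138 = [-0.114583, 0.557693]
ρ-limits: (tanh -0.114583, tanh 0.557693) = (-0.114, 0.506)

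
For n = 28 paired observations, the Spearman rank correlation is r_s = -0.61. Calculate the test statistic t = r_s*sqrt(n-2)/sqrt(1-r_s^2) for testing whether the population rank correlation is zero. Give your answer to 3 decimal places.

t = r_s·√(n−2) / √(1−r_s²) with r_s = -0.61, n = 28
  = -0.61·√26 / √(1 − 0.3721)
  = -0.61·5.099020 / 0.792401
  = -3.110402 / 0.792401 = -3.925

-3.925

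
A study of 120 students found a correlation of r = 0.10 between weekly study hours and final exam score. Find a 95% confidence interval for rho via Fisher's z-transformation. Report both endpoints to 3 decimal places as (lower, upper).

Fisher z: z_r = atanh(r) = ½·ln((1+0.10)/(1−0.10)) = 0.100335
SE(z) = 1/√(n−3) = 1/√117 = 0.092450
95% ⇒ z* = 1.960; margin = 1.960·0.092450 = 0.181202
CI on z-scale: (-0.080867, 0.281537)
Back-transform: tanh(-0.080867) = -0.080691, tanh(0.281537) = 0.274327

(-0.081, 0.274)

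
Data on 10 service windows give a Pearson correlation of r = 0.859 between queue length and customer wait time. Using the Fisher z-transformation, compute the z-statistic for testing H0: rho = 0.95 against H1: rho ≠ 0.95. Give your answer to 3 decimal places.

z_r = atanh(0.859) = 1.289517,  z_0 = atanh(0.95) = 1.831781
SE = 1/√(n−3) = 1/√7 = 0.377964
z = (z_r − z_0)/SE = (1.289517 − 1.831781) / 0.377964 = -0.542264 / 0.377964 = -1.435

-1.435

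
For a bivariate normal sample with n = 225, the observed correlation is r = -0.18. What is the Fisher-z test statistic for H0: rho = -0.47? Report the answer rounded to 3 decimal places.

4.888

Fisher z: atanh(-0.18) = -0.181983, atanh(-0.47) = -0.510070
z = (z_r − z_0)·√(n−3) = (-0.181983 − (-0.510070))·√222 = 0.328087 · 14.899664 = 4.888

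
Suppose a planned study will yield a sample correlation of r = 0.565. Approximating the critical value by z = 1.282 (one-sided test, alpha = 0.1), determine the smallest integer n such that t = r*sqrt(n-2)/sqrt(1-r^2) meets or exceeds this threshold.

6

r√(n−2)/√(1−r²) ≥ 1.282  ⇔  n−2 ≥ (1.282)²·(1−r²)/r²
(1−r²)/r² = (1−0.319225)/0.319225 = 2.1326
n ≥ 2 + 1.643524·2.1326 = 2 + 3.5050 = 5.5050
⌈5.5050⌉ = 6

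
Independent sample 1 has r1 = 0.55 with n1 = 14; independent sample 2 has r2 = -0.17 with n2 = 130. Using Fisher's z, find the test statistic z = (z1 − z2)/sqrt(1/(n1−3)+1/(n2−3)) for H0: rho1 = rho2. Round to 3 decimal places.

z1 = atanh(0.55) = 0.618381,  z2 = atanh(-0.17) = -0.171667
SE = √(1/(n1−3) + 1/(n2−3)) = √(1/11 + 1/127) = √(0.0909091 + 0.0078740) = √0.0987831 = 0.314298
z = (z1 − z2)/SE = (0.618381 − (-0.171667)) / 0.314298 = 0.790048 / 0.314298 = 2.514

2.514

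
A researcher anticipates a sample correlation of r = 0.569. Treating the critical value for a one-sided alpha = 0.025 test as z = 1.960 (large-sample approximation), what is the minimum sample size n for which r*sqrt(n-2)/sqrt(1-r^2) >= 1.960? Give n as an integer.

Need r·√(n−2)/√(1−r²) ≥ 1.960
√(n−2) ≥ 1.960·√(1−0.323761) / 0.569 = 1.960·0.822338 / 0.569 = 2.8327
n−2 ≥ 8.0242  ⇒  n ≥ 10.0242
Smallest integer n = 11

11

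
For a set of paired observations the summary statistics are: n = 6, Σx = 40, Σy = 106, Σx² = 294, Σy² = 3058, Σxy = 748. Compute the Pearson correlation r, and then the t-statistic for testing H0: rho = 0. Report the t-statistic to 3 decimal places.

Numerator: nΣxy − (Σx)(Σy) = 6·748 − (40)(106) = 248
Denominator: √[(nΣx²−(Σx)²)(nΣy²−(Σy)²)]
  nΣx²−(Σx)² = 6·294 − 1600 = 164;  nΣy²−(Σy)² = 6·3058 − 11236 = 7112
  √(164·7112) = √1166368 = 1079.9852
r = 248 / 1079.9852 = 0.2296
t = r·√(n−2)/√(1−r²) = 0.2296·√4 / √(1−0.052716) = 0.459200 / 0.973285 = 0.472

0.472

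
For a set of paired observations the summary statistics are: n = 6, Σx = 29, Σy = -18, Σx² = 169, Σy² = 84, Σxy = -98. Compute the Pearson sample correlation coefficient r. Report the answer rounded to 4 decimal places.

-0.3740

Numerator: nΣxy − (Σx)(Σy) = 6·(-98) − (29)(-18) = -66
Denominator: √[(nΣx²−(Σx)²)(nΣy²−(Σy)²)]
  nΣx²−(Σx)² = 6·169 − 841 = 173;  nΣy²−(Σy)² = 6·84 − 324 = 180
  √(173·180) = √31140 = 176.4653
r = -66 / 176.4653 = -0.3740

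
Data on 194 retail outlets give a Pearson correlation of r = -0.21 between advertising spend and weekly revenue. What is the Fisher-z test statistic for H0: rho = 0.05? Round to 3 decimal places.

Fisher z: atanh(-0.21) = -0.213171, atanh(0.05) = 0.050042
z = (z_r − z_0)·√(n−3) = (-0.213171 − 0.050042)·√191 = -0.263213 · 13.820275 = -3.638

-3.638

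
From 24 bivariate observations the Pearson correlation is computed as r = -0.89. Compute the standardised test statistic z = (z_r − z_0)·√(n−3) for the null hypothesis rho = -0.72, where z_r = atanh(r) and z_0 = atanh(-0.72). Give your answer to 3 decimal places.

-2.357

z_r = atanh(-0.89) = -1.421926,  z_0 = atanh(-0.72) = -0.907645
SE = 1/√(n−3) = 1/√21 = 0.218218
z = (z_r − z_0)/SE = (-1.421926 − (-0.907645)) / 0.218218 = -0.514281 / 0.218218 = -2.357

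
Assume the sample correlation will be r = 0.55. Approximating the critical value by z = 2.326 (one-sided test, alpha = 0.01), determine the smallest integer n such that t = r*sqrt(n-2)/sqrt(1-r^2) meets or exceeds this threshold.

15

Need r·√(n−2)/√(1−r²) ≥ 2.326
√(n−2) ≥ 2.326·√(1−0.3025) / 0.55 = 2.326·0.835165 / 0.55 = 3.5320
n−2 ≥ 12.4750  ⇒  n ≥ 14.4750
Smallest integer n = 15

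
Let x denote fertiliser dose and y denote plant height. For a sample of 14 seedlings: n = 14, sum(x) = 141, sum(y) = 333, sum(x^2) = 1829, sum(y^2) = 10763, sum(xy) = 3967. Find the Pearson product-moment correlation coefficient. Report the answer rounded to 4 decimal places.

0.5688

S_xy = nΣxy − ΣxΣy = 14·3967 − 141·333 = 55538 − 46953 = 8585
S_xx = nΣx² − (Σx)² = 14·1829 − 141² = 25606 − 19881 = 5725
S_yy = nΣy² − (Σy)² = 14·10763 − 333² = 150682 − 110889 = 39793
r = S_xy / √(S_xx·S_yy) = 8585 / √(5725·39793) = 8585 / √227814925 = 8585 / 15093.5392 = 0.5688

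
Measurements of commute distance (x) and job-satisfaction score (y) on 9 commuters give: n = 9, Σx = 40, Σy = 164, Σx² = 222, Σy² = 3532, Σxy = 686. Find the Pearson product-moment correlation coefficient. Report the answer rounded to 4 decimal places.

-0.2766

Numerator: nΣxy − (Σx)(Σy) = 9·686 − (40)(164) = -386
Denominator: √[(nΣx²−(Σx)²)(nΣy²−(Σy)²)]
  nΣx²−(Σx)² = 9·222 − 1600 = 398;  nΣy²−(Σy)² = 9·3532 − 26896 = 4892
  √(398·4892) = √1947016 = 1395.3552
r = -386 / 1395.3552 = -0.2766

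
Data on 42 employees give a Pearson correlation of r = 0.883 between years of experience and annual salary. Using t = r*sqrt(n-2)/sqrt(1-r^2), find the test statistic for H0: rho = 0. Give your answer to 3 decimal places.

t = r·√(n−2) / √(1−r²) with r = 0.883, n = 42
  = 0.883·√40 / √(1 − 0.779689)
  = 0.883·6.324555 / 0.469373
  = 5.584582 / 0.469373 = 11.898

11.898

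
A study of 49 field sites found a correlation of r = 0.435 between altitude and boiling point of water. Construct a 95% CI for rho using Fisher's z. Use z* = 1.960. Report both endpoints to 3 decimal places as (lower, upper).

(0.175, 0.638)

z_r = atanh(0.435) = 0.466047;  SE = 1/√(n−3) = 1/√46 = 0.147442
z-limits: 0.466047 ± 1.960·0.147442 = 0.466047 ± 0.288986 = [0.177061, 0.755033]
ρ-limits: (tanh 0.177061, tanh 0.755033) = (0.175, 0.638)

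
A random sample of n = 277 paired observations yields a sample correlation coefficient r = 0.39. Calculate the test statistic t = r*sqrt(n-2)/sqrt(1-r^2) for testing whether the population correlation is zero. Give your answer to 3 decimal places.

1 − r² = 1 − 0.1521 = 0.8479;  √(1−r²) = 0.920815
√(n−2) = √275 = 16.583124
t = r·√(n−2)/√(1−r²) = 0.39 · 16.583124 / 0.920815 = 7.024

7.024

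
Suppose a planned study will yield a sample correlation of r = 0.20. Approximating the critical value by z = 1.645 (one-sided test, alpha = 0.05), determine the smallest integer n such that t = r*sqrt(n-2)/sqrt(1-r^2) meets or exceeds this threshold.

r√(n−2)/√(1−r²) ≥ 1.645  ⇔  n−2 ≥ (1.645)²·(1−r²)/r²
(1−r²)/r² = (1−0.0400)/0.0400 = 24.0000
n ≥ 2 + 2.706025·24.0000 = 2 + 64.9446 = 66.9446
⌈66.9446⌉ = 67

67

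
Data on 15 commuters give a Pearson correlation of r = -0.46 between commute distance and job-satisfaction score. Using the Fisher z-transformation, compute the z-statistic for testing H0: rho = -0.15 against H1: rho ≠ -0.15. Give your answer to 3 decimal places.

-1.199

z_r = atanh(-0.46) = -0.497311,  z_0 = atanh(-0.15) = -0.151140
SE = 1/√(n−3) = 1/√12 = 0.288675
z = (z_r − z_0)/SE = (-0.497311 − (-0.151140)) / 0.288675 = -0.346171 / 0.288675 = -1.199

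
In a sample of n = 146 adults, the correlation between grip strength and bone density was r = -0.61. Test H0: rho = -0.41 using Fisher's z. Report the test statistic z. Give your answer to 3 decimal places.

-3.268

z_r = atanh(-0.61) = -0.708921,  z_0 = atanh(-0.41) = -0.435611
SE = 1/√(n−3) = 1/√143 = 0.083624
z = (z_r − z_0)/SE = (-0.708921 − (-0.435611)) / 0.083624 = -0.273310 / 0.083624 = -3.268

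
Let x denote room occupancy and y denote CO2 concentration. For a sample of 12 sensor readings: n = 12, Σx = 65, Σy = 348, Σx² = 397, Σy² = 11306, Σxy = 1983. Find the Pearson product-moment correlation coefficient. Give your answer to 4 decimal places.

Numerator: nΣxy − (Σx)(Σy) = 12·1983 − (65)(348) = 1176
Denominator: √[(nΣx²−(Σx)²)(nΣy²−(Σy)²)]
  nΣx²−(Σx)² = 12·397 − 4225 = 539;  nΣy²−(Σy)² = 12·11306 − 121104 = 14568
  √(539·14568) = √7852152 = 2802.1692
r = 1176 / 2802.1692 = 0.4197

0.4197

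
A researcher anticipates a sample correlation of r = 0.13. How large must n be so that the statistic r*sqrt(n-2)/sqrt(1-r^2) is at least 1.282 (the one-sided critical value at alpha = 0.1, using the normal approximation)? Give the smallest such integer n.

98

Need r·√(n−2)/√(1−r²) ≥ 1.282
√(n−2) ≥ 1.282·√(1−0.0169) / 0.13 = 1.282·0.991514 / 0.13 = 9.7779
n−2 ≥ 95.6073  ⇒  n ≥ 97.6073
Smallest integer n = 98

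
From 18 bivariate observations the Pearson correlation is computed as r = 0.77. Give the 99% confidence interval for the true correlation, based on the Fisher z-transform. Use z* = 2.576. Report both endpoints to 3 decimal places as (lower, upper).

(0.341, 0.934)

z_r = atanh(0.77) = 1.020328;  SE = 1/√(n−3) = 1/√15 = 0.258199
z-limits: 1.020328 ± 2.576·0.258199 = 1.020328 ± 0.665121 = [0.355207, 1.685449]
ρ-limits: (tanh 0.355207, tanh 1.685449) = (0.341, 0.934)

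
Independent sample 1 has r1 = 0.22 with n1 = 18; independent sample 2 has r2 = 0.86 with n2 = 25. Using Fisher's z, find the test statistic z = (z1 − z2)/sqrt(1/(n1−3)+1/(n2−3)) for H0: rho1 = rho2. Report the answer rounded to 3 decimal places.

-3.195

Fisher z-transforms: z1 = atanh(0.22) = 0.223656, z2 = atanh(0.86) = 1.293345; difference d = -1.069689
Var(d) = 1/15 + 1/22 = 0.0666667 + 0.0454545 = 0.1121212
z = d/√Var(d) = -1.069689 / √0.1121212 = -1.069689 / 0.334845 = -3.195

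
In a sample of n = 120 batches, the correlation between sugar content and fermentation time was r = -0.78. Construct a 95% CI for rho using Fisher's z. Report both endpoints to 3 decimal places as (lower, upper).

z_r = atanh(-0.78) = -1.045371;  SE = 1/√(n−3) = 1/√117 = 0.092450
z-limits: -1.045371 ± 1.960·0.092450 = -1.045371 ± 0.181202 = [-1.226573, -0.864169]
ρ-limits: (tanh -1.226573, tanh -0.864169) = (-0.842, -0.698)

(-0.842, -0.698)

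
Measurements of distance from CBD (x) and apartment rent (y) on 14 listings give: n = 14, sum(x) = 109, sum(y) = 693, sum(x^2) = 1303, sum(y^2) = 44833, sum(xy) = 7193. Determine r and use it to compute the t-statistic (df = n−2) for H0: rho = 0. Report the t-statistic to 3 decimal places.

4.996

S_xy = nΣxy − ΣxΣy = 14·7193 − 109·693 = 100702 − 75537 = 25165
S_xx = nΣx² − (Σx)² = 14·1303 − 109² = 18242 − 11881 = 6361
S_yy = nΣy² − (Σy)² = 14·44833 − 693² = 627662 − 480249 = 147413
r = S_xy / √(S_xx·S_yy) = 25165 / √(6361·147413) = 25165 / √937694093 = 25165 / 30621.7911 = 0.8218
t = r·√(n−2)/√(1−r²) = 0.8218·√12 / √(1−0.675355) = 2.846799 / 0.569776 = 4.996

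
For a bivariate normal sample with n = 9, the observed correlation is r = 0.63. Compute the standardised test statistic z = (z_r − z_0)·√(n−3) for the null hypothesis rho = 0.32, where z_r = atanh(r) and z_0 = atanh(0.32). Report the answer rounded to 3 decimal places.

z_r = atanh(0.63) = 0.741416,  z_0 = atanh(0.32) = 0.331647
SE = 1/√(n−3) = 1/√6 = 0.408248
z = (z_r − z_0)/SE = (0.741416 − 0.331647) / 0.408248 = 0.409769 / 0.408248 = 1.004

1.004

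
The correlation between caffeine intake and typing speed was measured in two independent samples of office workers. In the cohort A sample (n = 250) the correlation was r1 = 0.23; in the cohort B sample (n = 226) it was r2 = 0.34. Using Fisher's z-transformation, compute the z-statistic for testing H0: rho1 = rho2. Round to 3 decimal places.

-1.298

Fisher z-transforms: z1 = atanh(0.23) = 0.234189, z2 = atanh(0.34) = 0.354093; difference d = -0.119904
Var(d) = 1/247 + 1/223 = 0.0040486 + 0.0044843 = 0.0085329
z = d/√Var(d) = -0.119904 / √0.0085329 = -0.119904 / 0.092374 = -1.298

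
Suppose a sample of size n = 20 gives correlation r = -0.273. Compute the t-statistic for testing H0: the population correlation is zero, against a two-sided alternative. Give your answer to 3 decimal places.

t = r·√(n−2) / √(1−r²) with r = -0.273, n = 20
  = -0.273·√18 / √(1 − 0.074529)
  = -0.273·4.242641 / 0.962014
  = -1.158241 / 0.962014 = -1.204

-1.204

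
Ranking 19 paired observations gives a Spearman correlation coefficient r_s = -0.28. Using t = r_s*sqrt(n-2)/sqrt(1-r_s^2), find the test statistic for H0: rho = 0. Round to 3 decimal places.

-1.203

t = r_s·√(n−2) / √(1−r_s²) with r_s = -0.28, n = 19
  = -0.28·√17 / √(1 − 0.0784)
  = -0.28·4.123106 / 0.960000
  = -1.154470 / 0.960000 = -1.203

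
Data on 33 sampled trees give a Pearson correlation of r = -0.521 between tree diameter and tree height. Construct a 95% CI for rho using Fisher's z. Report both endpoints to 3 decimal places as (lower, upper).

(-0.733, -0.216)

Fisher z: z_r = atanh(r) = ½·ln((1+(-0.521))/(1−(-0.521))) = -0.577711
SE(z) = 1/√(n−3) = 1/√30 = 0.182574
95% ⇒ z* = 1.960; margin = 1.960·0.182574 = 0.357845
CI on z-scale: (-0.935556, -0.219866)
Back-transform: tanh(-0.935556) = -0.733174, tanh(-0.219866) = -0.216390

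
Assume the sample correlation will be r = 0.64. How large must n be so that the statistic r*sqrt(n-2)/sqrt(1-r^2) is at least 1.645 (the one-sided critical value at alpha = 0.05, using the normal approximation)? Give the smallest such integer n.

r√(n−2)/√(1−r²) ≥ 1.645  ⇔  n−2 ≥ (1.645)²·(1−r²)/r²
(1−r²)/r² = (1−0.4096)/0.4096 = 1.4414
n ≥ 2 + 2.706025·1.4414 = 2 + 3.9005 = 5.9005
⌈5.9005⌉ = 6

6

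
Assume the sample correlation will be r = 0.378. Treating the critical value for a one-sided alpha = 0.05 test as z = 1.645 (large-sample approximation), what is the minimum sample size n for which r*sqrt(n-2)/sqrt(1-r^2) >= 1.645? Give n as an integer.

19

Need r·√(n−2)/√(1−r²) ≥ 1.645
√(n−2) ≥ 1.645·√(1−0.142884) / 0.378 = 1.645·0.925806 / 0.378 = 4.0290
n−2 ≥ 16.2328  ⇒  n ≥ 18.2328
Smallest integer n = 19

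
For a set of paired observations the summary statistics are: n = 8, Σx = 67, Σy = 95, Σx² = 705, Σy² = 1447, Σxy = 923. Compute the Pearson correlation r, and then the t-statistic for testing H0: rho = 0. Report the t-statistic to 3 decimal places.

S_xy = nΣxy − ΣxΣy = 8·923 − 67·95 = 7384 − 6365 = 1019
S_xx = nΣx² − (Σx)² = 8·705 − 67² = 5640 − 4489 = 1151
S_yy = nΣy² − (Σy)² = 8·1447 − 95² = 11576 − 9025 = 2551
r = S_xy / √(S_xx·S_yy) = 1019 / √(1151·2551) = 1019 / √2936201 = 1019 / 1713.5347 = 0.5947
t = r·√(n−2)/√(1−r²) = 0.5947·√6 / √(1−0.353668) = 1.456712 / 0.803948 = 1.812

1.812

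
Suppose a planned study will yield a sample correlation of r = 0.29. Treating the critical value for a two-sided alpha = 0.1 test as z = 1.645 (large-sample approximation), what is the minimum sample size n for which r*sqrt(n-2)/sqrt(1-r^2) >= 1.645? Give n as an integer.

32

Need r·√(n−2)/√(1−r²) ≥ 1.645
√(n−2) ≥ 1.645·√(1−0.0841) / 0.29 = 1.645·0.957027 / 0.29 = 5.4287
n−2 ≥ 29.4708  ⇒  n ≥ 31.4708
Smallest integer n = 32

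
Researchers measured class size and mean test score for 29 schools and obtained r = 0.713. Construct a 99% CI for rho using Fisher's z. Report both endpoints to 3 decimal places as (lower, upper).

(0.370, 0.885)

Fisher z: z_r = atanh(r) = ½·ln((1+0.713)/(1−0.713)) = 0.893260
SE(z) = 1/√(n−3) = 1/√26 = 0.196116
99% ⇒ z* = 2.576; margin = 2.576·0.196116 = 0.505195
CI on z-scale: (0.388065, 1.398455)
Back-transform: tanh(0.388065) = 0.369691, tanh(1.398455) = 0.885017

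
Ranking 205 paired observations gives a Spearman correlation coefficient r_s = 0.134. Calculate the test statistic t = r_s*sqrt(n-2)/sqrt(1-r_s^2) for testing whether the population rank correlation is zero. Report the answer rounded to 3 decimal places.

1 − r_s² = 1 − 0.017956 = 0.982044;  √(1−r_s²) = 0.990981
√(n−2) = √203 = 14.247807
t = r_s·√(n−2)/√(1−r_s²) = 0.134 · 14.247807 / 0.990981 = 1.927

1.927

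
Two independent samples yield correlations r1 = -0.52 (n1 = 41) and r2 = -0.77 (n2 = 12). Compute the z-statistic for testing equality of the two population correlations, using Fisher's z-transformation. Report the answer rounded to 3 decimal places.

z1 = atanh(-0.52) = -0.576340,  z2 = atanh(-0.77) = -1.020328
SE = √(1/(n1−3) + 1/(n2−3)) = √(1/38 + 1/9) = √(0.0263158 + 0.1111111) = √0.1374269 = 0.370711
z = (z1 − z2)/SE = (-0.576340 − (-1.020328)) / 0.370711 = 0.443988 / 0.370711 = 1.198

1.198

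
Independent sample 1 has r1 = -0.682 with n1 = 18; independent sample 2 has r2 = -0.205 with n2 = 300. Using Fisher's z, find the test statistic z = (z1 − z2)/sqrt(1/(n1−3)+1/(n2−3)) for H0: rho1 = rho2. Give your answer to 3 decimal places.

-2.361

z1 = atanh(-0.682) = -0.832844,  z2 = atanh(-0.205) = -0.207946
SE = √(1/(n1−3) + 1/(n2−3)) = √(1/15 + 1/297) = √(0.0666667 + 0.0033670) = √0.0700337 = 0.264639
z = (z1 − z2)/SE = (-0.832844 − (-0.207946)) / 0.264639 = -0.624898 / 0.264639 = -2.361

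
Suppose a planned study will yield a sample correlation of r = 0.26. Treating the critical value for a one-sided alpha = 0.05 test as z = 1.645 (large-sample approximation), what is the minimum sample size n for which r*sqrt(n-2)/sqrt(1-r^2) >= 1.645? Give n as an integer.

40

r√(n−2)/√(1−r²) ≥ 1.645  ⇔  n−2 ≥ (1.645)²·(1−r²)/r²
(1−r²)/r² = (1−0.0676)/0.0676 = 13.7929
n ≥ 2 + 2.706025·13.7929 = 2 + 37.3239 = 39.3239
⌈39.3239⌉ = 40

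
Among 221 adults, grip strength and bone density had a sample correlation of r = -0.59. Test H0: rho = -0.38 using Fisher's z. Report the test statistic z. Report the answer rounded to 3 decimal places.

z_r = atanh(-0.59) = -0.677666,  z_0 = atanh(-0.38) = -0.400060
SE = 1/√(n−3) = 1/√218 = 0.067729
z = (z_r − z_0)/SE = (-0.677666 − (-0.400060)) / 0.067729 = -0.277606 / 0.067729 = -4.099

-4.099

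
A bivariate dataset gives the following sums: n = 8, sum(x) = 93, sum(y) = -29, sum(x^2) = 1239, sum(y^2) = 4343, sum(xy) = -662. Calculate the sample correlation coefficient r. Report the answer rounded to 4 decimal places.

-0.3972

S_xy = nΣxy − ΣxΣy = 8·(-662) − 93·(-29) = -5296 − (-2697) = -2599
S_xx = nΣx² − (Σx)² = 8·1239 − 93² = 9912 − 8649 = 1263
S_yy = nΣy² − (Σy)² = 8·4343 − (-29)² = 34744 − 841 = 33903
r = S_xy / √(S_xx·S_yy) = -2599 / √(1263·33903) = -2599 / √42819489 = -2599 / 6543.6602 = -0.3972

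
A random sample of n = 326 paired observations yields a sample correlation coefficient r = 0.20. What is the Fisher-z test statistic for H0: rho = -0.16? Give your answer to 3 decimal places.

6.544

Fisher z: atanh(0.20) = 0.202733, atanh(-0.16) = -0.161387
z = (z_r − z_0)·√(n−3) = (0.202733 − (-0.161387))·√323 = 0.364120 · 17.972201 = 6.544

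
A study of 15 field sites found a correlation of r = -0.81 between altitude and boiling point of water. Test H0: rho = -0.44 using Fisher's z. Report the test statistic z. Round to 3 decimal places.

Fisher z: atanh(-0.81) = -1.127029, atanh(-0.44) = -0.472231
z = (z_r − z_0)·√(n−3) = (-1.127029 − (-0.472231))·√12 = -0.654798 · 3.464102 = -2.268

-2.268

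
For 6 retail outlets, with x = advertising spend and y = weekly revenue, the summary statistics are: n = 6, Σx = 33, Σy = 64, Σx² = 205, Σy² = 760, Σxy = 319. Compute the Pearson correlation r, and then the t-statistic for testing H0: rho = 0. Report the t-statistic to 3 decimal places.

-2.446

S_xy = nΣxy − ΣxΣy = 6·319 − 33·64 = 1914 − 2112 = -198
S_xx = nΣx² − (Σx)² = 6·205 − 33² = 1230 − 1089 = 141
S_yy = nΣy² − (Σy)² = 6·760 − 64² = 4560 − 4096 = 464
r = S_xy / √(S_xx·S_yy) = -198 / √(141·464) = -198 / √65424 = -198 / 255.7812 = -0.7741
t = r·√(n−2)/√(1−r²) = -0.7741·√4 / √(1−0.599231) = -1.548200 / 0.633063 = -2.446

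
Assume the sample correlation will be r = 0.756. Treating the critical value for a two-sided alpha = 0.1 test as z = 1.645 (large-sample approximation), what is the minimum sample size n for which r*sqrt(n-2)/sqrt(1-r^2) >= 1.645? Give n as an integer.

5

Need r·√(n−2)/√(1−r²) ≥ 1.645
√(n−2) ≥ 1.645·√(1−0.571536) / 0.756 = 1.645·0.654572 / 0.756 = 1.4243
n−2 ≥ 2.0286  ⇒  n ≥ 4.0286
Smallest integer n = 5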